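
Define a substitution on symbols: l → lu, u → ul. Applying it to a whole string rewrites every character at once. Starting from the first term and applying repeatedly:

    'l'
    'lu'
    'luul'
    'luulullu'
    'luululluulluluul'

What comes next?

Applying the rule to each of the 16 symbols of luululluulluluul gives the pieces lu ul ul lu ul lu lu ul ul lu lu ul lu ul ul lu, which concatenate to the answer.

luululluulluluululluluulluulullu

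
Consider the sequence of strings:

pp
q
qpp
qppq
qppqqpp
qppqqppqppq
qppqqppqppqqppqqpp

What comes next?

This is a Fibonacci-style word recurrence s(k) = s(k−1)·s(k−2): e.g. q·pp = qpp.
Continuing: qppqqppqppqqppqqpp · qppqqppqppq gives term 8.

qppqqppqppqqppqqppqppqqppqppq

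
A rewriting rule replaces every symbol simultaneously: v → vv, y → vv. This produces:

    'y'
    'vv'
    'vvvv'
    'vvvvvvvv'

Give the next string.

vvvvvvvvvvvvvvvv

Apply φ to vvvvvvvv symbol by symbol: v→vv, v→vv, v→vv, v→vv, v→vv, v→vv, v→vv, v→vv; joined: vv vv vv vv vv vv vv vv.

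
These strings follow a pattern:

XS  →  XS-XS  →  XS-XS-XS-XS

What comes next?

s(k+1) = s(k)·-·s(k) — each term doubles the last with '-' between the halves.
Doubling XS-XS-XS-XS with '-' between the halves:

XS-XS-XS-XS-XS-XS-XS-XS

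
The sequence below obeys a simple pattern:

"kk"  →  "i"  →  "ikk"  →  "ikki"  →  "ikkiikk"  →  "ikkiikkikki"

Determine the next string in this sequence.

Each term (from the third on) is the previous term followed by the one before it: term 3 = i·kk = ikk.
Continuing: ikkiikkikki · ikkiikk gives term 7.

ikkiikkikkiikkiikk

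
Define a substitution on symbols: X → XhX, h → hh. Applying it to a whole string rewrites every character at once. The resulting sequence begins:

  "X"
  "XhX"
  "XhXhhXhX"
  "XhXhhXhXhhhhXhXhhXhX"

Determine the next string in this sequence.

XhXhhXhXhhhhXhXhhXhXhhhhhhhhXhXhhXhXhhhhXhXhhXhX

Applying the rule to each of the 20 symbols of XhXhhXhXhhhhXhXhhXhX gives the pieces XhX hh XhX hh hh XhX hh XhX hh hh hh hh XhX hh XhX hh hh XhX hh XhX, which concatenate to the answer.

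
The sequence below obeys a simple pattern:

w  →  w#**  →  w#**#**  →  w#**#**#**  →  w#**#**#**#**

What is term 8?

The strings grow by a fixed suffix #** each time.
From w#**#**#**#**, 3 further steps: w#**#**#**#** → w#**#**#**#**#** → w#**#**#**#**#**#** → (answer).

w#**#**#**#**#**#**#**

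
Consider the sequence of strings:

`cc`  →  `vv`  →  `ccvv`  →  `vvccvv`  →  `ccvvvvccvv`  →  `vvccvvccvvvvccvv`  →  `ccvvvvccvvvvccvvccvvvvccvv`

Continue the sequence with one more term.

vvccvvccvvvvccvvccvvvvccvvvvccvvccvvvvccvv

From term 3 onward, concatenate the second-to-last term with the last: cc·vv = ccvv, vv·ccvv = vvccvv, …
The next term joins vvccvvccvvvvccvv and ccvvvvccvvvvccvvccvvvvccvv.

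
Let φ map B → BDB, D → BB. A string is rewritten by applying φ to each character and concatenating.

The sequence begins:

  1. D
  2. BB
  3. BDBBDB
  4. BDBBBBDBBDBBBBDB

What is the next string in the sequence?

Applying the rule to each of the 16 symbols of BDBBBBDBBDBBBBDB gives the pieces BDB BB BDB BDB BDB BDB BB BDB BDB BB BDB BDB BDB BDB BB BDB, which concatenate to the answer.

BDBBBBDBBDBBDBBDBBBBDBBDBBBBDBBDBBDBBDBBBBDB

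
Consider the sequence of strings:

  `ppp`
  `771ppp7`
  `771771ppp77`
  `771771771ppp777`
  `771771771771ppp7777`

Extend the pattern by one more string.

Every step adds 771 to the front and 7 to the end of the previous string.
Applying this once more to 771771771771ppp7777:

771771771771771ppp77777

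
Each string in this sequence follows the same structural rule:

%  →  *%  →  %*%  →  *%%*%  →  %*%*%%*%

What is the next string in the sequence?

*%%*%%*%*%%*%

Each term (from the third on) is the two preceding terms concatenated in order: term 3 = %·*% = %*%.
So term 6 is *%%*%·%*%*%%*%.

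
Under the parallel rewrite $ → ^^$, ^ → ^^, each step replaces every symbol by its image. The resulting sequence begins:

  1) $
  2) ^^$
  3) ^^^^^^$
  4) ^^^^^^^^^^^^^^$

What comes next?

φ(^^^^^^^^^^^^^^$) expands symbol-by-symbol to ^^ ^^ ^^ ^^ ^^ ^^ ^^ ^^ ^^ ^^ ^^ ^^ ^^ ^^ ^^$; joining the 15 pieces gives the next term.

^^^^^^^^^^^^^^^^^^^^^^^^^^^^^^$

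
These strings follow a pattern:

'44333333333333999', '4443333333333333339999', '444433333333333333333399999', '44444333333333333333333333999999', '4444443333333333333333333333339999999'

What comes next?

444444433333333333333333333333333399999999

Term n consists of n-1 4's, followed by 3n+3 3's, followed by n 9's, where the shown terms are n = 3, 4, 5, 6, 7.
At n = 8 the blocks have lengths 7, 27, 8.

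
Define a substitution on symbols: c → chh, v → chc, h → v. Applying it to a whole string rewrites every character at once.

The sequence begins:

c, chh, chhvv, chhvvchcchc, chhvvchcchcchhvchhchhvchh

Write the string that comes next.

φ(chhvvchcchcchhvchhchhvchh) expands symbol-by-symbol to chh v v chc chc chh v chh chh v chh chh v v chc chh v v chh v v chc chh v v; joining the 25 pieces gives the next term.

chhvvchcchcchhvchhchhvchhchhvvchcchhvvchhvvchcchhvv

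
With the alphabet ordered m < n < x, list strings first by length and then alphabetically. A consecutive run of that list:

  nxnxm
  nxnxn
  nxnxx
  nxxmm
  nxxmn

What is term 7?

nxxnm

Continuing the enumeration 2 steps past nxxmn: nxxmn → nxxmx → (answer).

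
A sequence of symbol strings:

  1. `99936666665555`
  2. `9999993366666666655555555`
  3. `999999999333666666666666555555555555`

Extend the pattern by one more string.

99999999999933336666666666666665555555555555555

The n-th term is 3n 9's then n 3's then 3n+3 6's then 4n 5's (n = 1, 2, …).
For the next term, n = 4, so the run lengths are 12, 4, 15, 16.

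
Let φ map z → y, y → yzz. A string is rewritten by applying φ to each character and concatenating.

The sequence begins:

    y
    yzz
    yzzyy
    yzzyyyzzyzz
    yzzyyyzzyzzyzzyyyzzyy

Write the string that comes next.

Replace each of the 21 characters of yzzyyyzzyzzyzzyyyzzyy in place — yzz y y yzz yzz yzz y y yzz y y yzz y y yzz yzz yzz y y yzz yzz — and concatenate.

yzzyyyzzyzzyzzyyyzzyyyzzyyyzzyzzyzzyyyzzyzz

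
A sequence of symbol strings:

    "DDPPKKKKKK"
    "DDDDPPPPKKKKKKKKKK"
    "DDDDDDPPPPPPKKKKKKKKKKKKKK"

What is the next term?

DDDDDDDDPPPPPPPPKKKKKKKKKKKKKKKKKK

Each string has the form D^{2n} P^{2n} K^{4n+2} (n = 1, 2, …).
At n = 4 the blocks have lengths 8, 8, 18.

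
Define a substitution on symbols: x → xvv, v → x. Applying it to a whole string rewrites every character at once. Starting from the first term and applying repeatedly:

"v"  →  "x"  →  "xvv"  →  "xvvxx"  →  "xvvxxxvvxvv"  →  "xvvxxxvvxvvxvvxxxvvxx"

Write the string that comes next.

Rewriting the 21 symbols of xvvxxxvvxvvxvvxxxvvxx one by one yields xvv x x xvv xvv xvv x x xvv x x xvv x x xvv xvv xvv x x xvv xvv; concatenated:

xvvxxxvvxvvxvvxxxvvxxxvvxxxvvxvvxvvxxxvvxvv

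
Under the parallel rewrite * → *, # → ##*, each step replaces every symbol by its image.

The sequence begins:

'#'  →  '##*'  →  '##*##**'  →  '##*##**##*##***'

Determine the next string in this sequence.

##*##**##*##***##*##**##*##****

φ(##*##**##*##***) expands symbol-by-symbol to ##* ##* * ##* ##* * * ##* ##* * ##* ##* * * *; joining the 15 pieces gives the next term.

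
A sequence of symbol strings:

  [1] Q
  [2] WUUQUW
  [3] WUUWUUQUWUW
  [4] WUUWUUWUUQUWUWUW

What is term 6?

s(k+1) = WUU·s(k)·UW, so each term gains WUU as a prefix and UW as a suffix.
From WUUWUUWUUQUWUWUW, 2 further steps: WUUWUUWUUQUWUWUW → WUUWUUWUUWUUQUWUWUWUW → (answer).

WUUWUUWUUWUUWUUQUWUWUWUWUW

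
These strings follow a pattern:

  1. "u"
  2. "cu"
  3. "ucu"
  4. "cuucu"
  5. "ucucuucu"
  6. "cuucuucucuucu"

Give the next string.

ucucuucucuucuucucuucu

This is a Fibonacci-style word recurrence s(k) = s(k−2)·s(k−1): e.g. u·cu = ucu.
So term 7 is ucucuucu·cuucuucucuucu.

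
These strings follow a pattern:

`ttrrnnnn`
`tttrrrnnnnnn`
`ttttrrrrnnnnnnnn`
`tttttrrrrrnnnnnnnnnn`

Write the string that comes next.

ttttttrrrrrrnnnnnnnnnnnn

Reading off run lengths: t runs 2, 3, 4, 5; r runs 2, 3, 4, 5; n runs 4, 6, 8, 10 — each is linear in n, where the shown terms are n = 2, 3, 4, 5.
For the next term, n = 6, so the run lengths are 6, 6, 12.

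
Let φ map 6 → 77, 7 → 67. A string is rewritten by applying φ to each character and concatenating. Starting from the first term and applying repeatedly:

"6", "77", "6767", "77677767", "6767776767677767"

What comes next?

φ(6767776767677767) expands symbol-by-symbol to 77 67 77 67 67 67 77 67 77 67 77 67 67 67 77 67; joining the 16 pieces gives the next term.

77677767676777677767776767677767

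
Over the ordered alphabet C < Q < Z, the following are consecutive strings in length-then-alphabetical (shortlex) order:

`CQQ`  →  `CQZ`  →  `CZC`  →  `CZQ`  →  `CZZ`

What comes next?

QCC

Treat CZZ as a base-3 numeral over the given alphabet and add one, carrying through any trailing Z's.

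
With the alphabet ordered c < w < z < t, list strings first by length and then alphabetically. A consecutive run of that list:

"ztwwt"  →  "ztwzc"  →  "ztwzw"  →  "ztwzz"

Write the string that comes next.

ztwzt

Find the rightmost character of ztwzz below t, bump it to the next letter, and reset everything to its right to c.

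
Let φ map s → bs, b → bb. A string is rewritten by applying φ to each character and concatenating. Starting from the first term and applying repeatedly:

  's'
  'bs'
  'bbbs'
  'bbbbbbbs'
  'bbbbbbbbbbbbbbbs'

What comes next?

Replace each of the 16 characters of bbbbbbbbbbbbbbbs in place — bb bb bb bb bb bb bb bb bb bb bb bb bb bb bb bs — and concatenate.

bbbbbbbbbbbbbbbbbbbbbbbbbbbbbbbs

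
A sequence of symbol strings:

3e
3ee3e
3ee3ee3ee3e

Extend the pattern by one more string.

Every step duplicates the string with 'e' between the halves.
Doubling 3ee3ee3ee3e with 'e' between the halves:

3ee3ee3ee3ee3ee3ee3ee3e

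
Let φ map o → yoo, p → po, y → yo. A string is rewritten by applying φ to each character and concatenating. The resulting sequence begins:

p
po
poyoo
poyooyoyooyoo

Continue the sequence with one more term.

φ(poyooyoyooyoo) expands symbol-by-symbol to po yoo yo yoo yoo yo yoo yo yoo yoo yo yoo yoo; joining the 13 pieces gives the next term.

poyooyoyooyooyoyooyoyooyooyoyooyoo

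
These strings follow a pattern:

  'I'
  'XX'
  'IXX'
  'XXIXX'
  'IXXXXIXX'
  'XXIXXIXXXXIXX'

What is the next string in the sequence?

From term 3 onward, concatenate the second-to-last term with the last: I·XX = IXX, XX·IXX = XXIXX, …
Continuing: IXXXXIXX · XXIXXIXXXXIXX gives term 7.

IXXXXIXXXXIXXIXXXXIXX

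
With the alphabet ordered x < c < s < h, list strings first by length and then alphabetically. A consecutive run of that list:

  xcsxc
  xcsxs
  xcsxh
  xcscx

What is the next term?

xcscc

Find the rightmost character of xcscx below h, bump it to the next letter, and reset everything to its right to x.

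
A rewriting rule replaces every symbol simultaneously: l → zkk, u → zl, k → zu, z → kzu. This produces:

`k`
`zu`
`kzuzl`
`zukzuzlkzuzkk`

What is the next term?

Applying the rule to each of the 13 symbols of zukzuzlkzuzkk gives the pieces kzu zl zu kzu zl kzu zkk zu kzu zl kzu zu zu, which concatenate to the answer.

kzuzlzukzuzlkzuzkkzukzuzlkzuzuzu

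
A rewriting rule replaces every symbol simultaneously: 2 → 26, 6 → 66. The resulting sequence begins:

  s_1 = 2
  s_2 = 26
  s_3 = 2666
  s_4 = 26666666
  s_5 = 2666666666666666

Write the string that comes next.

Rewriting the 16 symbols of 2666666666666666 one by one yields 26 66 66 66 66 66 66 66 66 66 66 66 66 66 66 66; concatenated:

26666666666666666666666666666666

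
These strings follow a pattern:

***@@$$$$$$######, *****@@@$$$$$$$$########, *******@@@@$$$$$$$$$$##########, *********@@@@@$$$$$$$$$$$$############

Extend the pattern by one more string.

Reading off run lengths: * runs 3, 5, 7, 9; @ runs 2, 3, 4, 5; $ runs 6, 8, 10, 12; # runs 6, 8, 10, 12 — each is linear in n, where the shown terms are n = 2, 3, 4, 5.
Setting n = 6 gives 11, 6, 14, 14 characters in each block.

***********@@@@@@$$$$$$$$$$$$$$##############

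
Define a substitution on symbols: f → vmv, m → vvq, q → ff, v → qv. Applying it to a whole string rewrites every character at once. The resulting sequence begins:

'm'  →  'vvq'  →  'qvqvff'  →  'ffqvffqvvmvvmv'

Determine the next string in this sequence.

Applying the rule to each of the 14 symbols of ffqvffqvvmvvmv gives the pieces vmv vmv ff qv vmv vmv ff qv qv vvq qv qv vvq qv, which concatenate to the answer.

vmvvmvffqvvmvvmvffqvqvvvqqvqvvvqqv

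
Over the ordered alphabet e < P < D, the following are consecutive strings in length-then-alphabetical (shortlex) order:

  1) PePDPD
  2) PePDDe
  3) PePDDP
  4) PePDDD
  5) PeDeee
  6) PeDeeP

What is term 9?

PeDePP

Stepping forward 3 times from PeDeeP: PeDeeP → PeDeeD → PeDePe, then the target.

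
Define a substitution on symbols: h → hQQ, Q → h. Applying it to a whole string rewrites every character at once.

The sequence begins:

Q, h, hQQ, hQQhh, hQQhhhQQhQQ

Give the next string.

Apply φ to hQQhhhQQhQQ symbol by symbol: h→hQQ, Q→h, Q→h, h→hQQ, h→hQQ, h→hQQ, Q→h, Q→h, h→hQQ, Q→h, Q→h; joined: hQQ h h hQQ hQQ hQQ h h hQQ h h.

hQQhhhQQhQQhQQhhhQQhh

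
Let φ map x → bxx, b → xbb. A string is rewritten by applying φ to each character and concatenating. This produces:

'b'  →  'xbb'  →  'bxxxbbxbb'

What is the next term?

xbbbxxbxxbxxxbbxbbbxxxbbxbb

Rewriting each symbol of bxxxbbxbb: b→xbb, x→bxx, x→bxx, x→bxx, b→xbb, b→xbb, x→bxx, b→xbb, b→xbb, which concatenates to xbb bxx bxx bxx xbb xbb bxx xbb xbb.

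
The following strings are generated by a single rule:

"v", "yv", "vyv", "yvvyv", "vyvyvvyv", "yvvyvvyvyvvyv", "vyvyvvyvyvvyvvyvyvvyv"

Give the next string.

Each term (from the third on) is the two preceding terms concatenated in order: term 3 = v·yv = vyv.
Continuing: yvvyvvyvyvvyv · vyvyvvyvyvvyvvyvyvvyv gives term 8.

yvvyvvyvyvvyvvyvyvvyvyvvyvvyvyvvyv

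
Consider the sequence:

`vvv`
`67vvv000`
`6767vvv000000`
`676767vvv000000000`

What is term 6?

Each term wraps the previous one in 67 on the left and 000 on the right.
From 676767vvv000000000, 2 further steps: 676767vvv000000000 → 67676767vvv000000000000 → (answer).

6767676767vvv000000000000000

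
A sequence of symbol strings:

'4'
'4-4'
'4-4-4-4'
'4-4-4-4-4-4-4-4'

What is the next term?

Every step duplicates the string with '-' between the halves.
So the next term is two copies of 4-4-4-4-4-4-4-4 with '-' between the halves.

4-4-4-4-4-4-4-4-4-4-4-4-4-4-4-4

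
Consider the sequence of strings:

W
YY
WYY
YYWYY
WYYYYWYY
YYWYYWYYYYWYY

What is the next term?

WYYYYWYYYYWYYWYYYYWYY

This is a Fibonacci-style word recurrence s(k) = s(k−2)·s(k−1): e.g. W·YY = WYY.
The next term joins WYYYYWYY and YYWYYWYYYYWYY.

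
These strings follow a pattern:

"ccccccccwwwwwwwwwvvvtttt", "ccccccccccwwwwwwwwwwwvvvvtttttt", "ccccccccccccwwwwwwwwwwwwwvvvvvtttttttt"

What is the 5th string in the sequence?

Term n consists of 2n+2 c's, followed by 2n+3 w's, followed by n v's, followed by 2n-2 t's, where the shown terms are n = 3, 4, 5.
At n = 7 the blocks have lengths 16, 17, 7, 12.

ccccccccccccccccwwwwwwwwwwwwwwwwwvvvvvvvtttttttttttt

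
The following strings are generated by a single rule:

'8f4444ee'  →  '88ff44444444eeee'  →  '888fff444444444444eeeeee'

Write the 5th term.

88888fffff44444444444444444444eeeeeeeeee

Reading off run lengths: 8 runs 1, 2, 3; f runs 1, 2, 3; 4 runs 4, 8, 12; e runs 2, 4, 6 — each is linear in n (n = 1, 2, …).
For term 5, n = 5, so the run lengths are 5, 5, 20, 10.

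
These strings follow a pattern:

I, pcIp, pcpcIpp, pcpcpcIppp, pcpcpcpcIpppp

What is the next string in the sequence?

s(k+1) = pc·s(k)·p, so each term gains pc as a prefix and p as a suffix.
One more step from pcpcpcpcIpppp gives the answer.

pcpcpcpcpcIppppp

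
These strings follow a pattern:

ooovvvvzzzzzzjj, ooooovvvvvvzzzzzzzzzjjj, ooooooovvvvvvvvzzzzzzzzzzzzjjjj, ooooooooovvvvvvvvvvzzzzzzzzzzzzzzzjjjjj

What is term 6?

ooooooooooooovvvvvvvvvvvvvvzzzzzzzzzzzzzzzzzzzzzjjjjjjj

Term n consists of 2n+1 o's, followed by 2n+2 v's, followed by 3n+3 z's, followed by n+1 j's (n = 1, 2, …).
For term 6, n = 6, so the run lengths are 13, 14, 21, 7.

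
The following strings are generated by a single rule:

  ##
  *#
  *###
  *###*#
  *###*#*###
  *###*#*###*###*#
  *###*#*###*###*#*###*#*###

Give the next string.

*###*#*###*###*#*###*#*###*###*#*###*###*#

From term 3 onward, concatenate the last term with the second-to-last: *#·## = *###, *###·*# = *###*#, …
Continuing: *###*#*###*###*#*###*#*### · *###*#*###*###*# gives term 8.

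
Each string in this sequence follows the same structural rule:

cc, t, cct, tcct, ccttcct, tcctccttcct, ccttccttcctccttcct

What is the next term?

This is a Fibonacci-style word recurrence s(k) = s(k−2)·s(k−1): e.g. cc·t = cct.
The next term joins tcctccttcct and ccttccttcctccttcct.

tcctccttcctccttccttcctccttcct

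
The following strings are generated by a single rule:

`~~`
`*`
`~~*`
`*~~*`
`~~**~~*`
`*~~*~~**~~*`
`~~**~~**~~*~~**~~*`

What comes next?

*~~*~~**~~*~~**~~**~~*~~**~~*

Each term (from the third on) is the two preceding terms concatenated in order: term 3 = ~~·* = ~~*.
So term 8 is *~~*~~**~~*·~~**~~**~~*~~**~~*.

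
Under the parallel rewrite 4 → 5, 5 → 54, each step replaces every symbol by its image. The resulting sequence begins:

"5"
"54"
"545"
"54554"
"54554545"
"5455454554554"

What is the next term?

545545455455454554545

Replace each of the 13 characters of 5455454554554 in place — 54 5 54 54 5 54 5 54 54 5 54 54 5 — and concatenate.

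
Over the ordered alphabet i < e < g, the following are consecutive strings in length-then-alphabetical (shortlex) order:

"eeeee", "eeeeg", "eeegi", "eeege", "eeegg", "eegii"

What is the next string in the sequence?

The successor of eegii increments the rightmost position that isn't already g and resets every position after it to i.

eegie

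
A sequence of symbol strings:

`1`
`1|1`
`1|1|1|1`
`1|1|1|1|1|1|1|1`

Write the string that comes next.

1|1|1|1|1|1|1|1|1|1|1|1|1|1|1|1

Each string is two copies of the previous one joined by '|'.
So the next term is two copies of 1|1|1|1|1|1|1|1 with '|' between the halves.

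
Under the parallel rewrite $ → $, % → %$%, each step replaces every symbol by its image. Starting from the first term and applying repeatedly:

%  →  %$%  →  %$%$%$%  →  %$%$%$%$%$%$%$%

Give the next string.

Rewriting the 15 symbols of %$%$%$%$%$%$%$% one by one yields %$% $ %$% $ %$% $ %$% $ %$% $ %$% $ %$% $ %$%; concatenated:

%$%$%$%$%$%$%$%$%$%$%$%$%$%$%$%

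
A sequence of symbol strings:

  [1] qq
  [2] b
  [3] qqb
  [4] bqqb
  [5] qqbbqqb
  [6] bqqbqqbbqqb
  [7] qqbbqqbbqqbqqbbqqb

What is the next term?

bqqbqqbbqqbqqbbqqbbqqbqqbbqqb

This is a Fibonacci-style word recurrence s(k) = s(k−2)·s(k−1): e.g. qq·b = qqb.
The next term joins bqqbqqbbqqb and qqbbqqbbqqbqqbbqqb.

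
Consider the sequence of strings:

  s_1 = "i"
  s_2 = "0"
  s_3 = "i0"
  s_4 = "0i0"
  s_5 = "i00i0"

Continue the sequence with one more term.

0i0i00i0

This is a Fibonacci-style word recurrence s(k) = s(k−2)·s(k−1): e.g. i·0 = i0.
The next term joins 0i0 and i00i0.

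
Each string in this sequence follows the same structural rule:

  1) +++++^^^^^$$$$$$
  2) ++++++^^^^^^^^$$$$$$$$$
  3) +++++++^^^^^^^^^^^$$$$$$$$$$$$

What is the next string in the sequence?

The n-th term is n+3 +'s then 3n-1 ^'s then 3n $'s, where the shown terms are n = 2, 3, 4.
Setting n = 5 gives 8, 14, 15 characters in each block.

++++++++^^^^^^^^^^^^^^$$$$$$$$$$$$$$$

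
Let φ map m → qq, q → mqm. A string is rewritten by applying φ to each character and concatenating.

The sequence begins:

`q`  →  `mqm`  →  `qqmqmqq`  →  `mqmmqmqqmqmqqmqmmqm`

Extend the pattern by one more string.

Replace each of the 19 characters of mqmmqmqqmqmqqmqmmqm in place — qq mqm qq qq mqm qq mqm mqm qq mqm qq mqm mqm qq mqm qq qq mqm qq — and concatenate.

qqmqmqqqqmqmqqmqmmqmqqmqmqqmqmmqmqqmqmqqqqmqmqq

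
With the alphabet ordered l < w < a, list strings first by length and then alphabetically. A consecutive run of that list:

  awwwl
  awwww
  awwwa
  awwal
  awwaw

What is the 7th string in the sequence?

Stepping forward 2 times from awwaw: awwaw → awwaa, then the target.

awall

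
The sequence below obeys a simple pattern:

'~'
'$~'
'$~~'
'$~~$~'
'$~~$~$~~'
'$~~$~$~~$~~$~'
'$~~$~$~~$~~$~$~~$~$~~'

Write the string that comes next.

Each term (from the third on) is the previous term followed by the one before it: term 3 = $~·~ = $~~.
The next term joins $~~$~$~~$~~$~$~~$~$~~ and $~~$~$~~$~~$~.

$~~$~$~~$~~$~$~~$~$~~$~~$~$~~$~~$~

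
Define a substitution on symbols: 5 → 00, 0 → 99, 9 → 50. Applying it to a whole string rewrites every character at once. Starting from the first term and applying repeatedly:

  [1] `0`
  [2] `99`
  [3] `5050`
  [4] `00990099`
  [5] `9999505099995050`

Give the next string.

Applying the rule to each of the 16 symbols of 9999505099995050 gives the pieces 50 50 50 50 00 99 00 99 50 50 50 50 00 99 00 99, which concatenate to the answer.

50505050009900995050505000990099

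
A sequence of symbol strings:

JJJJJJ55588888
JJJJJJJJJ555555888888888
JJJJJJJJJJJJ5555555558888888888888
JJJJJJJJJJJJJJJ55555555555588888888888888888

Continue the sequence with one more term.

The n-th term is 3n+3 J's then 3n 5's then 4n+1 8's (n = 1, 2, …).
Setting n = 5 gives 18, 15, 21 characters in each block.

JJJJJJJJJJJJJJJJJJ555555555555555888888888888888888888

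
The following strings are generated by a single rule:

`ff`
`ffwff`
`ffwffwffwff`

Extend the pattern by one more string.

ffwffwffwffwffwffwffwff

s(k+1) = s(k)·w·s(k) — each term doubles the last with 'w' between the halves.
So the next term is two copies of ffwffwffwff with 'w' between the halves.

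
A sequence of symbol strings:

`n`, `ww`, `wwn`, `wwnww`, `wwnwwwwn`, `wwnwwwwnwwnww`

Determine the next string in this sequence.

This is a Fibonacci-style word recurrence s(k) = s(k−1)·s(k−2): e.g. ww·n = wwn.
The next term joins wwnwwwwnwwnww and wwnwwwwn.

wwnwwwwnwwnwwwwnwwwwn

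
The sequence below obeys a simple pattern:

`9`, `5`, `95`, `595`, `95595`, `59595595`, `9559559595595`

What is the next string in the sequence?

This is a Fibonacci-style word recurrence s(k) = s(k−2)·s(k−1): e.g. 9·5 = 95.
The next term joins 59595595 and 9559559595595.

595955959559559595595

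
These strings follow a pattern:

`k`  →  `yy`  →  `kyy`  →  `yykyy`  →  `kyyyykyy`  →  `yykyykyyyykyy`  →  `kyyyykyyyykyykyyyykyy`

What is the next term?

yykyykyyyykyykyyyykyyyykyykyyyykyy

This is a Fibonacci-style word recurrence s(k) = s(k−2)·s(k−1): e.g. k·yy = kyy.
So term 8 is yykyykyyyykyy·kyyyykyyyykyykyyyykyy.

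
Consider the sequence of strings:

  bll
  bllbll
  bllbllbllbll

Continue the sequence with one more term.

s(k+1) = s(k)·s(k) — each term doubles the last.
So the next term is two copies of bllbllbllbll.

bllbllbllbllbllbllbllbll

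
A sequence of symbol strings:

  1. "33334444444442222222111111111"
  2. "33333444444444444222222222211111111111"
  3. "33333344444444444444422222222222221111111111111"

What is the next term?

33333334444444444444444442222222222222222111111111111111

Each string has the form 3^{n+1} 4^{3n} 2^{3n-2} 1^{2n+3}, where the shown terms are n = 3, 4, 5.
For the next term, n = 6, so the run lengths are 7, 18, 16, 15.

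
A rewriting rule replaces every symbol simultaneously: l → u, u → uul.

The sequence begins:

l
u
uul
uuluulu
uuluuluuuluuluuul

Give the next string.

uuluuluuuluuluuuluuluuluuuluuluuuluuluulu

Applying the rule to each of the 17 symbols of uuluuluuuluuluuul gives the pieces uul uul u uul uul u uul uul uul u uul uul u uul uul uul u, which concatenate to the answer.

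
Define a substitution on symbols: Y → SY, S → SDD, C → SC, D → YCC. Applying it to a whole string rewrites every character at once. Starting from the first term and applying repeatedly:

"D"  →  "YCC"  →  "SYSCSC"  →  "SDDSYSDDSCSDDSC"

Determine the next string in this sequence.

φ(SDDSYSDDSCSDDSC) expands symbol-by-symbol to SDD YCC YCC SDD SY SDD YCC YCC SDD SC SDD YCC YCC SDD SC; joining the 15 pieces gives the next term.

SDDYCCYCCSDDSYSDDYCCYCCSDDSCSDDYCCYCCSDDSC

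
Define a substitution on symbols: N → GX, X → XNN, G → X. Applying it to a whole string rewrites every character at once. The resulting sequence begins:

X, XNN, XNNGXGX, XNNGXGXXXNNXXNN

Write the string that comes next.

XNNGXGXXXNNXXNNXNNXNNGXGXXNNXNNGXGX

Applying the rule to each of the 15 symbols of XNNGXGXXXNNXXNN gives the pieces XNN GX GX X XNN X XNN XNN XNN GX GX XNN XNN GX GX, which concatenate to the answer.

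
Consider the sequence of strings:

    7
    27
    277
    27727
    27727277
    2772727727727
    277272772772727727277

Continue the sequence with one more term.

2772727727727277272772772727727727

From term 3 onward, concatenate the last term with the second-to-last: 27·7 = 277, 277·27 = 27727, …
So term 8 is 277272772772727727277·2772727727727.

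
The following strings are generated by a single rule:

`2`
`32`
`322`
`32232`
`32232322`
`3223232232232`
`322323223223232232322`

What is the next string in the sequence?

3223232232232322323223223232232232

From term 3 onward, concatenate the last term with the second-to-last: 32·2 = 322, 322·32 = 32232, …
Continuing: 322323223223232232322 · 3223232232232 gives term 8.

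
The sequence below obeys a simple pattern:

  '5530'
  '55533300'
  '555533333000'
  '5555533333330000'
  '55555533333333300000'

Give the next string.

555555533333333333000000

Reading off run lengths: 5 runs 2, 3, 4, 5, 6; 3 runs 1, 3, 5, 7, 9; 0 runs 1, 2, 3, 4, 5 — each is linear in n (n = 1, 2, …).
For the next term, n = 6, so the run lengths are 7, 11, 6.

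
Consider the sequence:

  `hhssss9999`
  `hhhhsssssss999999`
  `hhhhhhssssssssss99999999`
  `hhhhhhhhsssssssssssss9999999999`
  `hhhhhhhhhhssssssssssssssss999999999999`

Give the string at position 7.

hhhhhhhhhhhhhhssssssssssssssssssssss9999999999999999

The n-th term is 2n-2 h's then 3n-2 s's then 2n 9's, where the shown terms are n = 2, 3, 4, 5, 6.
Setting n = 8 gives 14, 22, 16 characters in each block.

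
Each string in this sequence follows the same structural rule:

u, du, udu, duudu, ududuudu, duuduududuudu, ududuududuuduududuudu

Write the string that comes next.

duuduududuuduududuududuuduududuudu

From term 3 onward, concatenate the second-to-last term with the last: u·du = udu, du·udu = duudu, …
So term 8 is duuduududuudu·ududuududuuduududuudu.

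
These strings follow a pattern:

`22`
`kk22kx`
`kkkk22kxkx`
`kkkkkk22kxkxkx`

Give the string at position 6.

Each term wraps the previous one in kk on the left and kx on the right.
From kkkkkk22kxkxkx, 2 further steps: kkkkkk22kxkxkx → kkkkkkkk22kxkxkxkx → (answer).

kkkkkkkkkk22kxkxkxkxkx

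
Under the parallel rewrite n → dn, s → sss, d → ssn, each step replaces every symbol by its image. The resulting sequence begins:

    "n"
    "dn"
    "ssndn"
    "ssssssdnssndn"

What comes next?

ssssssssssssssssssssndnssssssdnssndn

Applying the rule to each of the 13 symbols of ssssssdnssndn gives the pieces sss sss sss sss sss sss ssn dn sss sss dn ssn dn, which concatenate to the answer.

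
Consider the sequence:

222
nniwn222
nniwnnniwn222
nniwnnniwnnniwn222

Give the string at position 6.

nniwnnniwnnniwnnniwnnniwn222

The strings grow by a fixed prefix nniwn each time.
From nniwnnniwnnniwn222, 2 further steps: nniwnnniwnnniwn222 → nniwnnniwnnniwnnniwn222 → (answer).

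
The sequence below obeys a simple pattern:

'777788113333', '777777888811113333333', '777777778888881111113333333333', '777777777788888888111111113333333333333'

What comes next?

Reading off run lengths: 7 runs 4, 6, 8, 10; 8 runs 2, 4, 6, 8; 1 runs 2, 4, 6, 8; 3 runs 4, 7, 10, 13 — each is linear in n (n = 1, 2, …).
At n = 5 the blocks have lengths 12, 10, 10, 16.

777777777777888888888811111111113333333333333333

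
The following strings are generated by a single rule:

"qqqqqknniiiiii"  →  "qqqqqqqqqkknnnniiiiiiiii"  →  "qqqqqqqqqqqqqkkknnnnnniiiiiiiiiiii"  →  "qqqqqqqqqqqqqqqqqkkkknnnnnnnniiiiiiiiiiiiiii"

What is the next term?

qqqqqqqqqqqqqqqqqqqqqkkkkknnnnnnnnnniiiiiiiiiiiiiiiiii

Each string has the form q^{4n+1} k^{n} n^{2n} i^{3n+3} (n = 1, 2, …).
Setting n = 5 gives 21, 5, 10, 18 characters in each block.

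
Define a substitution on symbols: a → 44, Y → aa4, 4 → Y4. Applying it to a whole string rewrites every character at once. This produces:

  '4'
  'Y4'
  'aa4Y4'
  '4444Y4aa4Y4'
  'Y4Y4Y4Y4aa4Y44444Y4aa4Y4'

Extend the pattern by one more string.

aa4Y4aa4Y4aa4Y4aa4Y44444Y4aa4Y4Y4Y4Y4Y4aa4Y44444Y4aa4Y4

Applying the rule to each of the 24 symbols of Y4Y4Y4Y4aa4Y44444Y4aa4Y4 gives the pieces aa4 Y4 aa4 Y4 aa4 Y4 aa4 Y4 44 44 Y4 aa4 Y4 Y4 Y4 Y4 Y4 aa4 Y4 44 44 Y4 aa4 Y4, which concatenate to the answer.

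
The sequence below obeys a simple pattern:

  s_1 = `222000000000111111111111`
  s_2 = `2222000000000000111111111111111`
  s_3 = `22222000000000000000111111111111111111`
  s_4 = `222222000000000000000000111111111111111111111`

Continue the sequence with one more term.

The n-th term is n 2's then 3n 0's then 3n+3 1's, where the shown terms are n = 3, 4, 5, 6.
Setting n = 7 gives 7, 21, 24 characters in each block.

2222222000000000000000000000111111111111111111111111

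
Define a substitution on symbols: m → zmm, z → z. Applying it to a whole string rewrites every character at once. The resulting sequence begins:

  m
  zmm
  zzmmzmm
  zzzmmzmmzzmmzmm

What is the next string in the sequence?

Rewriting the 15 symbols of zzzmmzmmzzmmzmm one by one yields z z z zmm zmm z zmm zmm z z zmm zmm z zmm zmm; concatenated:

zzzzmmzmmzzmmzmmzzzmmzmmzzmmzmm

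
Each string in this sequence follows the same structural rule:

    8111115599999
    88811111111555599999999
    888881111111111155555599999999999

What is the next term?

8888888111111111111115555555599999999999999

The n-th term is 2n-1 8's then 3n+2 1's then 2n 5's then 3n+2 9's (n = 1, 2, …).
Setting n = 4 gives 7, 14, 8, 14 characters in each block.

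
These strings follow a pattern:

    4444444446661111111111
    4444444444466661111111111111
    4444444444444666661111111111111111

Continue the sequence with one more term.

4444444444444446666661111111111111111111

Term n consists of 2n+3 4's, followed by n 6's, followed by 3n+1 1's, where the shown terms are n = 3, 4, 5.
Setting n = 6 gives 15, 6, 19 characters in each block.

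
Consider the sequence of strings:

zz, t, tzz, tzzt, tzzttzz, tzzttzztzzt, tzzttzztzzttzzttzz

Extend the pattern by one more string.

tzzttzztzzttzzttzztzzttzztzzt

From term 3 onward, concatenate the last term with the second-to-last: t·zz = tzz, tzz·t = tzzt, …
So term 8 is tzzttzztzzttzzttzz·tzzttzztzzt.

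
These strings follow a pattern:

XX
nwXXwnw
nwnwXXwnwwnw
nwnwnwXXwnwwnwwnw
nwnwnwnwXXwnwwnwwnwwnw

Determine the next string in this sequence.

s(k+1) = nw·s(k)·wnw, so each term gains nw as a prefix and wnw as a suffix.
Applying this once more to nwnwnwnwXXwnwwnwwnwwnw:

nwnwnwnwnwXXwnwwnwwnwwnwwnw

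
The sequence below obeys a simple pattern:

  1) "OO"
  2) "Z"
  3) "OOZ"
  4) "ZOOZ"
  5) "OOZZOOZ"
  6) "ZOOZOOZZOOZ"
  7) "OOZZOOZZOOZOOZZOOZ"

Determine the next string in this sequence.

Each term (from the third on) is the two preceding terms concatenated in order: term 3 = OO·Z = OOZ.
So term 8 is ZOOZOOZZOOZ·OOZZOOZZOOZOOZZOOZ.

ZOOZOOZZOOZOOZZOOZZOOZOOZZOOZ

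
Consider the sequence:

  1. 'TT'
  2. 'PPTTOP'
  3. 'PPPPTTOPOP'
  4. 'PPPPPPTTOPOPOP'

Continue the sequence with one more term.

Each term wraps the previous one in PP on the left and OP on the right.
One more step from PPPPPPTTOPOPOP gives the answer.

PPPPPPPPTTOPOPOPOP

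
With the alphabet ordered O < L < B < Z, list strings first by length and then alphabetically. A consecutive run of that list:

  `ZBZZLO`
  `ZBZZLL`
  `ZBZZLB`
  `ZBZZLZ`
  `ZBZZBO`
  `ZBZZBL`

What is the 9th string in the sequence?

ZBZZZO

Continuing the enumeration 3 steps past ZBZZBL: ZBZZBL → ZBZZBB → ZBZZBZ → (answer).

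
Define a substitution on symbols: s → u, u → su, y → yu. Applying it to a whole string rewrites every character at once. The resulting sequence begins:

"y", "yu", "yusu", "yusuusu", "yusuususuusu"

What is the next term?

yusuususuusuususuusu

Expanding yusuususuusu: y→yu, u→su, s→u, u→su, u→su, s→u, u→su, s→u, u→su, u→su, s→u, u→su. Concatenated: yu su u su su u su u su su u su.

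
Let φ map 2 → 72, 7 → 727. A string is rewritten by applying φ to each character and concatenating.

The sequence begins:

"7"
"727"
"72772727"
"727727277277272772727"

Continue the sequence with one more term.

Rewriting the 21 symbols of 727727277277272772727 one by one yields 727 72 727 727 72 727 72 727 727 72 727 727 72 727 72 727 727 72 727 72 727; concatenated:

7277272772772727727277277272772772727727277277272772727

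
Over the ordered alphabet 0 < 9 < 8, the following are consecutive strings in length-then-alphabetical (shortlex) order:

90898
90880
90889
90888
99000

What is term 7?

99008

Stepping forward 2 times from 99000: 99000 → 99009, then the target.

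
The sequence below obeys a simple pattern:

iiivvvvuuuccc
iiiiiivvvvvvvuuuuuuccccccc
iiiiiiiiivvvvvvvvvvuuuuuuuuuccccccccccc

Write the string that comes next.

iiiiiiiiiiiivvvvvvvvvvvvvuuuuuuuuuuuuccccccccccccccc

Each string has the form i^{3n} v^{3n+1} u^{3n} c^{4n-1} (n = 1, 2, …).
At n = 4 the blocks have lengths 12, 13, 12, 15.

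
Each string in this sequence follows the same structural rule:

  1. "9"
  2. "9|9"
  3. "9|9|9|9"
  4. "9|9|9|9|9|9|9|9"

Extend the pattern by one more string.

9|9|9|9|9|9|9|9|9|9|9|9|9|9|9|9

Each string is two copies of the previous one joined by '|'.
One more doubling of 9|9|9|9|9|9|9|9 gives the answer.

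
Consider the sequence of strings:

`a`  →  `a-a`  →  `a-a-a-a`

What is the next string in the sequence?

s(k+1) = s(k)·-·s(k) — each term doubles the last with '-' between the halves.
Doubling a-a-a-a with '-' between the halves:

a-a-a-a-a-a-a-a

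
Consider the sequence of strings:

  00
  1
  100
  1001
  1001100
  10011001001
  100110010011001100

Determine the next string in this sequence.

10011001001100110010011001001

Each term (from the third on) is the previous term followed by the one before it: term 3 = 1·00 = 100.
So term 8 is 100110010011001100·10011001001.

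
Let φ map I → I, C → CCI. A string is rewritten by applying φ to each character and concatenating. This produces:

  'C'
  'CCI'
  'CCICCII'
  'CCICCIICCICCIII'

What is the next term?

φ(CCICCIICCICCIII) expands symbol-by-symbol to CCI CCI I CCI CCI I I CCI CCI I CCI CCI I I I; joining the 15 pieces gives the next term.

CCICCIICCICCIIICCICCIICCICCIIII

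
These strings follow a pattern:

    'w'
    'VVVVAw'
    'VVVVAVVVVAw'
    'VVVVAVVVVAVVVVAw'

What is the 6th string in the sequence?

VVVVAVVVVAVVVVAVVVVAVVVVAw

Every step adds VVVVA at the front: s(k+1) = VVVVA·s(k).
From VVVVAVVVVAVVVVAw, 2 further steps: VVVVAVVVVAVVVVAw → VVVVAVVVVAVVVVAVVVVAw → (answer).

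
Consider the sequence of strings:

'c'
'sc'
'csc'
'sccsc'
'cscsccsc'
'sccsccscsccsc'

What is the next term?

cscsccscsccsccscsccsc

From term 3 onward, concatenate the second-to-last term with the last: c·sc = csc, sc·csc = sccsc, …
The next term joins cscsccsc and sccsccscsccsc.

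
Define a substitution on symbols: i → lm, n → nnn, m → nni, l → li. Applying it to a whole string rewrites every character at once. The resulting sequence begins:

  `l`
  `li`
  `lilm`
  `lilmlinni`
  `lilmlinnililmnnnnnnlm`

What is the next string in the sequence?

lilmlinnililmnnnnnnlmlilmlinninnnnnnnnnnnnnnnnnnlinni

Replace each of the 21 characters of lilmlinnililmnnnnnnlm in place — li lm li nni li lm nnn nnn lm li lm li nni nnn nnn nnn nnn nnn nnn li nni — and concatenate.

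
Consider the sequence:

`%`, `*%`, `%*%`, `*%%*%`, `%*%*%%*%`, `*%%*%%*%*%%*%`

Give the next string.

%*%*%%*%*%%*%%*%*%%*%

Each term (from the third on) is the two preceding terms concatenated in order: term 3 = %·*% = %*%.
The next term joins %*%*%%*% and *%%*%%*%*%%*%.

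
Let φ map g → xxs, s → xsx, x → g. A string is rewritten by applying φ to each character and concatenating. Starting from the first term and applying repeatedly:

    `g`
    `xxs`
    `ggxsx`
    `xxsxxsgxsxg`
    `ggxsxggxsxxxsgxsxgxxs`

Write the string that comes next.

xxsxxsgxsxgxxsxxsgxsxgggxsxxxsgxsxgxxsggxsx

Replace each of the 21 characters of ggxsxggxsxxxsgxsxgxxs in place — xxs xxs g xsx g xxs xxs g xsx g g g xsx xxs g xsx g xxs g g xsx — and concatenate.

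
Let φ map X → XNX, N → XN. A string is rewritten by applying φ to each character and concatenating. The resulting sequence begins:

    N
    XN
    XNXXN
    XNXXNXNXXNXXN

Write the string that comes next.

XNXXNXNXXNXXNXNXXNXNXXNXXNXNXXNXXN

Replace each of the 13 characters of XNXXNXNXXNXXN in place — XNX XN XNX XNX XN XNX XN XNX XNX XN XNX XNX XN — and concatenate.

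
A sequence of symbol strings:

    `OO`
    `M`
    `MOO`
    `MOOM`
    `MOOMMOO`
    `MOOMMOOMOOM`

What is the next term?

MOOMMOOMOOMMOOMMOO

This is a Fibonacci-style word recurrence s(k) = s(k−1)·s(k−2): e.g. M·OO = MOO.
Continuing: MOOMMOOMOOM · MOOMMOO gives term 7.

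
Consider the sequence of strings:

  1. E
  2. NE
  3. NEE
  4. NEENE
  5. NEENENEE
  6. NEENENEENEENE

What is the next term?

From term 3 onward, concatenate the last term with the second-to-last: NE·E = NEE, NEE·NE = NEENE, …
The next term joins NEENENEENEENE and NEENENEE.

NEENENEENEENENEENENEE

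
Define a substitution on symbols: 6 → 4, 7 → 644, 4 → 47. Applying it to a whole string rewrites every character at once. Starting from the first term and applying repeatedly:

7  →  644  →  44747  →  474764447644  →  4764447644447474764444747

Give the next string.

Rewriting the 25 symbols of 4764447644447474764444747 one by one yields 47 644 4 47 47 47 644 4 47 47 47 47 644 47 644 47 644 4 47 47 47 47 644 47 644; concatenated:

476444474747644447474747644476444764444747474764447644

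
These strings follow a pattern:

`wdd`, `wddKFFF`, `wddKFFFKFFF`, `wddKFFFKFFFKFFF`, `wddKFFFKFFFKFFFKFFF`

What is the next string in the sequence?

Every step adds KFFF to the end: s(k+1) = s(k)·KFFF.
So the next term is wddKFFFKFFFKFFFKFFF·KFFF.

wddKFFFKFFFKFFFKFFFKFFF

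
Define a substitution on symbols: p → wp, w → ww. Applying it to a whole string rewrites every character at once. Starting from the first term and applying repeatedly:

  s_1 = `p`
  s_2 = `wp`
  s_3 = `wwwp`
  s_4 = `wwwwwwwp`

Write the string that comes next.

Rewriting each symbol of wwwwwwwp: w→ww, w→ww, w→ww, w→ww, w→ww, w→ww, w→ww, p→wp, which concatenates to ww ww ww ww ww ww ww wp.

wwwwwwwwwwwwwwwp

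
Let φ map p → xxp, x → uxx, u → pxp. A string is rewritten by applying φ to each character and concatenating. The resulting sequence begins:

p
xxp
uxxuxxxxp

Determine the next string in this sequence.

Apply φ to uxxuxxxxp symbol by symbol: u→pxp, x→uxx, x→uxx, u→pxp, x→uxx, x→uxx, x→uxx, x→uxx, p→xxp; joined: pxp uxx uxx pxp uxx uxx uxx uxx xxp.

pxpuxxuxxpxpuxxuxxuxxuxxxxp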